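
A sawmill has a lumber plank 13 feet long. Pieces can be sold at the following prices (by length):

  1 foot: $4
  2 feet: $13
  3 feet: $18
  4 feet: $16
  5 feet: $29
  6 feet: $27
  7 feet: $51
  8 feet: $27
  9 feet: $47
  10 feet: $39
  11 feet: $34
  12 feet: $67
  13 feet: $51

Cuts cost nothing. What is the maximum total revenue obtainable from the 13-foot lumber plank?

90

Build R[k] bottom-up: R[k] = max over allowed piece i of (p[i] + R[k−i]).
R[1] = 4
R[2] = max(4+4, 13+0) = 13
R[3] = max(4+13, 13+4, 18+0) = 18
R[4] = max(4+18, 13+13, 18+4, 16+0) = 26
R[5] = max(4+26, 13+18, 18+13, 16+4, 29+0) = 31
R[6] = max(4+31, 13+26, 18+18, 16+13, 29+4, 27+0) = 39
R[7] = max(4+39, 13+31, 18+26, …, 27+4, 51+0) = 51
R[8] = max(4+51, 13+39, 18+31, …, 51+4, 27+0) = 55
R[9] = max(4+55, 13+51, 18+39, …, 27+4, 47+0) = 64
R[10] = max(4+64, 13+55, 18+51, …, 47+4, 39+0) = 69
R[11] = max(4+69, 13+64, 18+55, …, 39+4, 34+0) = 77
R[12] = max(4+77, 13+69, 18+64, …, 34+4, 67+0) = 82
R[13] = max(4+82, 13+77, 18+69, …, 67+4, 51+0) = 90
One optimal cutting: 7 + 2 + 2 + 2 → $51 + $13 + $13 + $13 = $90.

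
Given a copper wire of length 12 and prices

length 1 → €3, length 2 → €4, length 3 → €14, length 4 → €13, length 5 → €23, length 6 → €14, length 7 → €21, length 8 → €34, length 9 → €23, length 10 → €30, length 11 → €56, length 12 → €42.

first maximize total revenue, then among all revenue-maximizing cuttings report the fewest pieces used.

2

Let r[k] be the best obtainable value from length k. For each k, try every first piece i and keep the best of price[i] + r[k−i].
r[1] = 3
r[2] = 6  (first piece 1, then r[1]=3)
r[3] = 14
r[4] = 17  (first piece 1, then r[3]=14)
r[5] = 23
r[6] = 28  (first piece 3, then r[3]=14)
r[7] = 31  (first piece 1, then r[6]=28)
r[8] = 37  (first piece 3, then r[5]=23)
r[9] = 42  (first piece 3, then r[6]=28)
r[10] = 46  (first piece 5, then r[5]=23)
r[11] = 56
r[12] = 59  (first piece 1, then r[11]=56)
Maximum revenue is €59.
Now minimize piece count subject to staying optimal: for each k, pieces[k] = 1 + min over i with p[i]+r[k−i]=r[k] of pieces[k−i].
pieces[9] = 3
pieces[10] = 2
pieces[11] = 1
pieces[12] = 2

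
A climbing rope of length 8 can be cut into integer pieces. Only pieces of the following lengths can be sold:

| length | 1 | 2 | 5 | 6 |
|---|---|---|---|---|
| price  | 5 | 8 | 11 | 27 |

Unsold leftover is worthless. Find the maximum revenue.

40

Build r[k] bottom-up: r[k] = max over allowed piece i of (p[i] + r[k−i]).
r[1] = 5
r[2] = max(5+5, 8+0) = 10
r[3] = max(5+10, 8+5) = 15
r[4] = max(5+15, 8+10) = 20
r[5] = max(5+20, 8+15, 11+0) = 25
r[6] = max(5+25, 8+20, 11+5, 27+0) = 30
r[7] = max(5+30, 8+25, 11+10, 27+5) = 35
r[8] = max(5+35, 8+30, 11+15, 27+10) = 40
One optimal cutting: 1 + 1 + 1 + 1 + 1 + 1 + 1 + 1 → €40.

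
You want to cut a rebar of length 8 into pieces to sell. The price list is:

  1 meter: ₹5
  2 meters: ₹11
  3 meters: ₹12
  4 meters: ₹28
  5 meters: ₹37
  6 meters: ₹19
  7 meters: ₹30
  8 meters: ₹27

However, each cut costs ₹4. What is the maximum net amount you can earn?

Let v[k] be the best obtainable value from length k. For each k, try every first piece i and keep the best of price[i] + v[k−i] minus the 4 cut fee when i<k.
v[1] = 5
v[2] = 11
v[3] = 12  (first piece 1, then v[2]=11)
v[4] = 28
v[5] = 37
v[6] = 38  (first piece 1, then v[5]=37)
v[7] = 44  (first piece 2, then v[5]=37)
v[8] = 52  (first piece 4, then v[4]=28)
One optimal plan: pieces 4 + 4 (1 cut) → ₹56 − ₹4 = ₹52.

52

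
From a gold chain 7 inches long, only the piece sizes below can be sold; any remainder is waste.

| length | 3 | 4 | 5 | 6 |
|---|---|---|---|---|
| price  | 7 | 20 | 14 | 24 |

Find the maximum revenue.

27

Build f[k] bottom-up: f[k] = max over allowed piece i of (p[i] + f[k−i]).
f[1] = 0
f[2] = 0
f[3] = 7
f[4] = 20
f[5] = 20
f[6] = 24
f[7] = 27  (first piece 3, then f[4]=20)
One optimal cutting: 4 + 3 → $27.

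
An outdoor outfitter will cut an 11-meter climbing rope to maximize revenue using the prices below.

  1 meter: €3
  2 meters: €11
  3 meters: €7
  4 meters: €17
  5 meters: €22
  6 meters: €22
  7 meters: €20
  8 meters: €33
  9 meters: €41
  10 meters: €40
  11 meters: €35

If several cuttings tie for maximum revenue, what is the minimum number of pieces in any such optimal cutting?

Consider every possible first cut. r[k] is the best of p[i]+r[k−i] over all sellable i≤k.
r[1] = 3
r[2] = max(3+3, 11+0) = 11
r[3] = max(3+11, 11+3, 7+0) = 14
r[4] = max(3+14, 11+11, 7+3, 17+0) = 22
r[5] = max(3+22, 11+14, 7+11, 17+3, 22+0) = 25
r[6] = max(3+25, 11+22, 7+14, 17+11, 22+3, 22+0) = 33
r[7] = max(3+33, 11+25, 7+22, …, 22+3, 20+0) = 36
r[8] = max(3+36, 11+33, 7+25, …, 20+3, 33+0) = 44
r[9] = max(3+44, 11+36, 7+33, …, 33+3, 41+0) = 47
r[10] = max(3+47, 11+44, 7+36, …, 41+3, 40+0) = 55
r[11] = max(3+55, 11+47, 7+44, …, 40+3, 35+0) = 58
Maximum revenue is €58.
Now minimize piece count subject to staying optimal: for each k, pieces[k] = 1 + min over i with p[i]+r[k−i]=r[k] of pieces[k−i].
pieces[8] = 4
pieces[9] = 5
pieces[10] = 5
pieces[11] = 6

6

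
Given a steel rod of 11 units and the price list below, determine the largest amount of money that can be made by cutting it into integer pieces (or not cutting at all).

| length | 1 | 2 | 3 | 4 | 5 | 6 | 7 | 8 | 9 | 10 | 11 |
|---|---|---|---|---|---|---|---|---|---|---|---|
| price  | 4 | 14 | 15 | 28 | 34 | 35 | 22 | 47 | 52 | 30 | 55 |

76

Build v[k] bottom-up: v[k] = max over allowed piece i of (p[i] + v[k−i]).
v[1] = 4
v[2] = max(4+4, 14+0) = 14
v[3] = max(4+14, 14+4, 15+0) = 18
v[4] = max(4+18, 14+14, 15+4, 28+0) = 28
v[5] = max(4+28, 14+18, 15+14, 28+4, 34+0) = 34
v[6] = max(4+34, 14+28, 15+18, 28+14, 34+4, 35+0) = 42
v[7] = max(4+42, 14+34, 15+28, …, 35+4, 22+0) = 48
v[8] = max(4+48, 14+42, 15+34, …, 22+4, 47+0) = 56
v[9] = max(4+56, 14+48, 15+42, …, 47+4, 52+0) = 62
v[10] = max(4+62, 14+56, 15+48, …, 52+4, 30+0) = 70
v[11] = max(4+70, 14+62, 15+56, …, 30+4, 55+0) = 76
One optimal cutting: 5 + 2 + 2 + 2 → $34 + $14 + $14 + $14 = $76.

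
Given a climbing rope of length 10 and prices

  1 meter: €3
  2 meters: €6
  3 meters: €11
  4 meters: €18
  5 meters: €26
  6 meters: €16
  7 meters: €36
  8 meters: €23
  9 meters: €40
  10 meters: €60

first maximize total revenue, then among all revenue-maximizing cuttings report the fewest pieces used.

1

Let r[k] be the best obtainable value from length k. For each k, try every first piece i and keep the best of price[i] + r[k−i].
r[1] = 3
r[2] = max(3+3, 6+0) = 6
r[3] = max(3+6, 6+3, 11+0) = 11
r[4] = max(3+11, 6+6, 11+3, 18+0) = 18
r[5] = max(3+18, 6+11, 11+6, 18+3, 26+0) = 26
r[6] = max(3+26, 6+18, 11+11, 18+6, 26+3, 16+0) = 29
r[7] = max(3+29, 6+26, 11+18, …, 16+3, 36+0) = 36
r[8] = max(3+36, 6+29, 11+26, …, 36+3, 23+0) = 39
r[9] = max(3+39, 6+36, 11+29, …, 23+3, 40+0) = 44
r[10] = max(3+44, 6+39, 11+36, …, 40+3, 60+0) = 60
Maximum revenue is €60.
Now minimize piece count subject to staying optimal: for each k, pieces[k] = 1 + min over i with p[i]+r[k−i]=r[k] of pieces[k−i].
pieces[7] = 1
pieces[8] = 2
pieces[9] = 2
pieces[10] = 1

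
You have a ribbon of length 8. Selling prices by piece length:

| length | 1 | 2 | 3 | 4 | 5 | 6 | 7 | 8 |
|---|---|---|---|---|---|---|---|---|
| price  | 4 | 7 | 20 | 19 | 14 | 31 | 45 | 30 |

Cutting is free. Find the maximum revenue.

Build v[k] bottom-up: v[k] = max over allowed piece i of (p[i] + v[k−i]).
v[1] = 4
v[2] = 8  (first piece 1, then v[1]=4)
v[3] = 20
v[4] = 24  (first piece 1, then v[3]=20)
v[5] = 28  (first piece 1, then v[4]=24)
v[6] = 40  (first piece 3, then v[3]=20)
v[7] = 45
v[8] = 49  (first piece 1, then v[7]=45)
One optimal cutting: 7 + 1 → ¢45 + ¢4 = ¢49.

49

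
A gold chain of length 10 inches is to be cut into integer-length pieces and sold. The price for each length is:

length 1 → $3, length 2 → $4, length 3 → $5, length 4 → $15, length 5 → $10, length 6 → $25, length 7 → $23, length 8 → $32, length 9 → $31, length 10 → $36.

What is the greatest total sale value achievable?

Consider every possible first cut. best[k] is the best of p[i]+best[k−i] over all sellable i≤k.
best[1] = 3
best[2] = 6  (first piece 1, then best[1]=3)
best[3] = 9  (first piece 1, then best[2]=6)
best[4] = 15
best[5] = 18  (first piece 1, then best[4]=15)
best[6] = 25
best[7] = 28  (first piece 1, then best[6]=25)
best[8] = 32
best[9] = 35  (first piece 1, then best[8]=32)
best[10] = 40  (first piece 4, then best[6]=25)
One optimal cutting: 6 + 4 → $25 + $15 = $40.

40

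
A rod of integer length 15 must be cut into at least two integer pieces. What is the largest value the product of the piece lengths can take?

243

Let P[k] be the best product for length k (with at least one cut). For each first piece i, the rest contributes max(k−i, P[k−i]).
P[2] = 1×max(1,0) = 1×1 = 1
P[3] = max(1×2, 2×1) = 2
P[4] = max(1×3, 2×2, 3×1) = 4
P[5] = max(1×4, 2×3, 3×2, 4×1) = 6
P[6] = max(1×6, 2×4, 3×3, 4×2, 5×1) = 9
P[7] = max(1×9, 2×6, 3×4, 4×3, 5×2, 6×1) = 12
P[8] = max(1×12, 2×9, 3×6, …, 6×2, 7×1) = 18
P[9] = max(1×18, 2×12, 3×9, …, 7×2, 8×1) = 27
P[10] = max(1×27, 2×18, 3×12, …, 8×2, 9×1) = 36
P[11] = max(1×36, 2×27, 3×18, …, 9×2, 10×1) = 54
P[12] = max(1×54, 2×36, 3×27, …, 10×2, 11×1) = 81
P[13] = max(1×81, 2×54, 3×36, …, 11×2, 12×1) = 108
P[14] = max(1×108, 2×81, 3×54, …, 12×2, 13×1) = 162
P[15] = max(1×162, 2×108, 3×81, …, 13×2, 14×1) = 243
One optimal split: 3 + 3 + 3 + 3 + 3; product 3×3×3×3×3 = 243.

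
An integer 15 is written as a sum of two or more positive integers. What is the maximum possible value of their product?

Define prod[k] = max over 1≤i<k of i · max(k−i, prod[k−i]); the inner max lets the remainder stay uncut if that's better.
prod[2] = 1·max(1,0) = 1·1 = 1
prod[3] = 1·max(2,1) = 1·2 = 2
prod[4] = 2·max(2,1) = 2·2 = 4
prod[5] = 2·max(3,2) = 2·3 = 6
prod[6] = 3·max(3,2) = 3·3 = 9
prod[7] = 2·max(5,6) = 2·6 = 12
prod[8] = 2·max(6,9) = 2·9 = 18
prod[9] = 3·max(6,9) = 3·9 = 27
prod[10] = 2·max(8,18) = 2·18 = 36
prod[11] = 2·max(9,27) = 2·27 = 54
prod[12] = 3·max(9,27) = 3·27 = 81
prod[13] = 2·max(11,54) = 2·54 = 108
prod[14] = 2·max(12,81) = 2·81 = 162
prod[15] = 3·max(12,81) = 3·81 = 243
One optimal split: 3 + 3 + 3 + 3 + 3; product 3·3·3·3·3 = 243.

243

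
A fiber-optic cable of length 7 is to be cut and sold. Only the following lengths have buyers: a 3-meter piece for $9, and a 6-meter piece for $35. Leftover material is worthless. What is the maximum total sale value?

Consider every possible first cut. r[k] is the best of p[i]+r[k−i] over all sellable i≤k.
r[1] = 0
r[2] = 0
r[3] = 9
r[4] = 9
r[5] = 9
r[6] = max(9+9, 35+0) = 35
r[7] = max(9+9, 35+0) = 35
One optimal cutting: pieces 6 with 1 meter of scrap → $35.

35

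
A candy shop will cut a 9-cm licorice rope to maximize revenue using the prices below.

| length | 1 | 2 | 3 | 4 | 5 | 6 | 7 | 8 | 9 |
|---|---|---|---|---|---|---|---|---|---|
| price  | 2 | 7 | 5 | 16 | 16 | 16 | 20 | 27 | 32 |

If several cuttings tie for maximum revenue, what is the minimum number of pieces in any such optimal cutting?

Consider every possible first cut. r[k] is the best of p[i]+r[k−i] over all sellable i≤k.
r[1] = 2
r[2] = 7
r[3] = 9  (first piece 1, then r[2]=7)
r[4] = 16
r[5] = 18  (first piece 1, then r[4]=16)
r[6] = 23  (first piece 2, then r[4]=16)
r[7] = 25  (first piece 1, then r[6]=23)
r[8] = 32  (first piece 4, then r[4]=16)
r[9] = 34  (first piece 1, then r[8]=32)
Maximum revenue is ¢34.
Now minimize piece count subject to staying optimal: for each k, pieces[k] = 1 + min over i with p[i]+r[k−i]=r[k] of pieces[k−i].
pieces[6] = 2
pieces[7] = 3
pieces[8] = 2
pieces[9] = 3

3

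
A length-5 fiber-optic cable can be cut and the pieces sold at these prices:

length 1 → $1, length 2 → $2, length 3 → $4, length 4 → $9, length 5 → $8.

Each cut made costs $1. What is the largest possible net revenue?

9

Let v[k] be the best obtainable value from length k. For each k, try every first piece i and keep the best of price[i] + v[k−i] minus the 1 cut fee when i<k.
v[1] = 1
v[2] = 2
v[3] = 4
v[4] = 9
v[5] = 9  (first piece 1, then v[4]=9)
One optimal plan: pieces 4 + 1 (1 cut) → $10 − $1 = $9.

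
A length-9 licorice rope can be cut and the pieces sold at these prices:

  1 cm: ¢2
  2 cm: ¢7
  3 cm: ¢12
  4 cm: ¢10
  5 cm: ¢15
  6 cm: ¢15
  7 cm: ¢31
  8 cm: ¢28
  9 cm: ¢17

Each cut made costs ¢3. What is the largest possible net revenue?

35

Build v[k] bottom-up: v[k] = max over allowed piece i of (p[i] + v[k−i]) − 3 per cut.
v[1] = 2
v[2] = max(2+2-3, 7+0) = 7
v[3] = max(2+7-3, 7+2-3, 12+0) = 12
v[4] = max(2+12-3, 7+7-3, 12+2-3, 10+0) = 11
v[5] = max(2+11-3, 7+12-3, 12+7-3, 10+2-3, 15+0) = 16
v[6] = max(2+16-3, 7+11-3, 12+12-3, 10+7-3, 15+2-3, 15+0) = 21
v[7] = max(2+21-3, 7+16-3, 12+11-3, …, 15+2-3, 31+0) = 31
v[8] = max(2+31-3, 7+21-3, 12+16-3, …, 31+2-3, 28+0) = 30
v[9] = max(2+30-3, 7+31-3, 12+21-3, …, 28+2-3, 17+0) = 35
One optimal plan: pieces 7 + 2 (1 cut) → ¢38 − ¢3 = ¢35.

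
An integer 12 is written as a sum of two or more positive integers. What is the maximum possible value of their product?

Fill m[k] for k=2..12: at each k try every first piece i and multiply by the better of (k−i) uncut or m[k−i].
Small cases: m[2]=1, m[3]=2, m[4]=4, m[5]=6.
m[6] = 3×max(3,2) = 3×3 = 9
m[7] = 2×max(5,6) = 2×6 = 12
m[8] = 2×max(6,9) = 2×9 = 18
m[9] = 3×max(6,9) = 3×9 = 27
m[10] = 2×max(8,18) = 2×18 = 36
m[11] = 2×max(9,27) = 2×27 = 54
m[12] = 3×max(9,27) = 3×27 = 81
One optimal split: 3 + 3 + 3 + 3; product 3×3×3×3 = 81.

81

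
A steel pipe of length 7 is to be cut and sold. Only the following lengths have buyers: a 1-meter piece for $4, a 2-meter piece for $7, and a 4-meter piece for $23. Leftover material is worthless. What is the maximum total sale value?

Consider every possible first cut. r[k] is the best of p[i]+r[k−i] over all sellable i≤k.
r[1] = 4
r[2] = max(4+4, 7+0) = 8
r[3] = max(4+8, 7+4) = 12
r[4] = max(4+12, 7+8, 23+0) = 23
r[5] = max(4+23, 7+12, 23+4) = 27
r[6] = max(4+27, 7+23, 23+8) = 31
r[7] = max(4+31, 7+27, 23+12) = 35
One optimal cutting: 4 + 1 + 1 + 1 → $35.

35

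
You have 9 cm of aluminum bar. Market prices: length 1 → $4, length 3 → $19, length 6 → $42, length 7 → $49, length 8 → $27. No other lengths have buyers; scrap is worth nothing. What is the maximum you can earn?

61

Consider every possible first cut. f[k] is the best of p[i]+f[k−i] over all sellable i≤k.
f[1] = 4
f[2] = 8  (first piece 1, then f[1]=4)
f[3] = max(4+8, 19+0) = 19
f[4] = max(4+19, 19+4) = 23
f[5] = max(4+23, 19+8) = 27
f[6] = max(4+27, 19+19, 42+0) = 42
f[7] = max(4+42, 19+23, 42+4, 49+0) = 49
f[8] = max(4+49, 19+27, 42+8, 49+4, 27+0) = 53
f[9] = max(4+53, 19+42, 42+19, 49+8, 27+4) = 61
One optimal cutting: 6 + 3 → $61.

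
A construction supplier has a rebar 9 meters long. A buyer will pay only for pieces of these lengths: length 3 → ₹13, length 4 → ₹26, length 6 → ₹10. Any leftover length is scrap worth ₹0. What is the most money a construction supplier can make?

Build best[k] bottom-up: best[k] = max over allowed piece i of (p[i] + best[k−i]).
best[1] = 0
best[2] = 0
best[3] = 13
best[4] = max(13+0, 26+0) = 26
best[5] = max(13+0, 26+0) = 26
best[6] = max(13+13, 26+0, 10+0) = 26
best[7] = max(13+26, 26+13, 10+0) = 39
best[8] = max(13+26, 26+26, 10+0) = 52
best[9] = max(13+26, 26+26, 10+13) = 52
One optimal cutting: pieces 4 + 4 with 1 meter of scrap → ₹52.

52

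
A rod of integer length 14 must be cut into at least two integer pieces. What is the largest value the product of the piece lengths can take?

162

Define f[k] = max over 1≤i<k of i · max(k−i, f[k−i]); the inner max lets the remainder stay uncut if that's better.
f[2] = 1·max(1,0) = 1·1 = 1
f[3] = max(1·2, 2·1) = 2
f[4] = max(1·3, 2·2, 3·1) = 4
f[5] = max(1·4, 2·3, 3·2, 4·1) = 6
f[6] = max(1·6, 2·4, 3·3, 4·2, 5·1) = 9
f[7] = max(1·9, 2·6, 3·4, 4·3, 5·2, 6·1) = 12
f[8] = max(1·12, 2·9, 3·6, …, 6·2, 7·1) = 18
f[9] = max(1·18, 2·12, 3·9, …, 7·2, 8·1) = 27
f[10] = max(1·27, 2·18, 3·12, …, 8·2, 9·1) = 36
f[11] = max(1·36, 2·27, 3·18, …, 9·2, 10·1) = 54
f[12] = max(1·54, 2·36, 3·27, …, 10·2, 11·1) = 81
f[13] = max(1·81, 2·54, 3·36, …, 11·2, 12·1) = 108
f[14] = max(1·108, 2·81, 3·54, …, 12·2, 13·1) = 162
One optimal split: 3 + 3 + 3 + 3 + 2; product 3·3·3·3·2 = 162.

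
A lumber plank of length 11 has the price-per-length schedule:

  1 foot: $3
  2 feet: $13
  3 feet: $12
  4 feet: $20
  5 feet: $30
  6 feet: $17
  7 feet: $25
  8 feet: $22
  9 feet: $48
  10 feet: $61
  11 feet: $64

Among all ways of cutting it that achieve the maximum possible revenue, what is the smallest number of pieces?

Consider every possible first cut. r[k] is the best of p[i]+r[k−i] over all sellable i≤k.
r[1] = 3
r[2] = 13
r[3] = 16  (first piece 1, then r[2]=13)
r[4] = 26  (first piece 2, then r[2]=13)
r[5] = 30
r[6] = 39  (first piece 2, then r[4]=26)
r[7] = 43  (first piece 2, then r[5]=30)
r[8] = 52  (first piece 2, then r[6]=39)
r[9] = 56  (first piece 2, then r[7]=43)
r[10] = 65  (first piece 2, then r[8]=52)
r[11] = 69  (first piece 2, then r[9]=56)
Maximum revenue is $69.
Now minimize piece count subject to staying optimal: for each k, pieces[k] = 1 + min over i with p[i]+r[k−i]=r[k] of pieces[k−i].
pieces[8] = 4
pieces[9] = 3
pieces[10] = 5
pieces[11] = 4

4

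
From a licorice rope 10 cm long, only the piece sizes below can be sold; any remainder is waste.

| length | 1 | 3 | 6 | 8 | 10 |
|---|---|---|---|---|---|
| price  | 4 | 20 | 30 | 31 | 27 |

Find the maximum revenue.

Build best[k] bottom-up: best[k] = max over allowed piece i of (p[i] + best[k−i]).
best[1] = 4
best[2] = 8  (first piece 1, then best[1]=4)
best[3] = max(4+8, 20+0) = 20
best[4] = max(4+20, 20+4) = 24
best[5] = max(4+24, 20+8) = 28
best[6] = max(4+28, 20+20, 30+0) = 40
best[7] = max(4+40, 20+24, 30+4) = 44
best[8] = max(4+44, 20+28, 30+8, 31+0) = 48
best[9] = max(4+48, 20+40, 30+20, 31+4) = 60
best[10] = max(4+60, 20+44, 30+24, 31+8, 27+0) = 64
One optimal cutting: 3 + 3 + 3 + 1 → ¢64.

64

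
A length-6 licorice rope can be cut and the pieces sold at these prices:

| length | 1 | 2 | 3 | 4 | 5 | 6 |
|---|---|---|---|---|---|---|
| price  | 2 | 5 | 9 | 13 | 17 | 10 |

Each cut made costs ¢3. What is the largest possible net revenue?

Build net[k] bottom-up: net[k] = max over allowed piece i of (p[i] + net[k−i]) − 3 per cut.
net[1] = 2
net[2] = max(2+2-3, 5+0) = 5
net[3] = max(2+5-3, 5+2-3, 9+0) = 9
net[4] = max(2+9-3, 5+5-3, 9+2-3, 13+0) = 13
net[5] = max(2+13-3, 5+9-3, 9+5-3, 13+2-3, 17+0) = 17
net[6] = max(2+17-3, 5+13-3, 9+9-3, 13+5-3, 17+2-3, 10+0) = 16
One optimal plan: pieces 5 + 1 (1 cut) → ¢19 − ¢3 = ¢16.

16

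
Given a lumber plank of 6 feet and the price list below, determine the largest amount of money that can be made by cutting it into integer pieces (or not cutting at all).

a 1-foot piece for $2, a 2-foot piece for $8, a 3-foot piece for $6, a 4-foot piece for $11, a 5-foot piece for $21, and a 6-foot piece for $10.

Consider every possible first cut. v[k] is the best of p[i]+v[k−i] over all sellable i≤k.
v[1] = 2
v[2] = 8
v[3] = 10  (first piece 1, then v[2]=8)
v[4] = 16  (first piece 2, then v[2]=8)
v[5] = 21
v[6] = 24  (first piece 2, then v[4]=16)
One optimal cutting: 2 + 2 + 2 → $8 + $8 + $8 = $24.

24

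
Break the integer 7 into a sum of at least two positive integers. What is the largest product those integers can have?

Define P[k] = max over 1≤i<k of i · max(k−i, P[k−i]); the inner max lets the remainder stay uncut if that's better.
P[2] = 1*max(1,0) = 1*1 = 1
P[3] = max(1*2, 2*1) = 2
P[4] = max(1*3, 2*2, 3*1) = 4
P[5] = max(1*4, 2*3, 3*2, 4*1) = 6
P[6] = max(1*6, 2*4, 3*3, 4*2, 5*1) = 9
P[7] = max(1*9, 2*6, 3*4, 4*3, 5*2, 6*1) = 12
One optimal split: 3 + 2 + 2; product 3*2*2 = 12.

12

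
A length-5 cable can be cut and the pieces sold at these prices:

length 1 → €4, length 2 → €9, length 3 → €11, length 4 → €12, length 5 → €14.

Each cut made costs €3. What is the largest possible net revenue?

Let v[k] be the best obtainable value from length k. For each k, try every first piece i and keep the best of price[i] + v[k−i] minus the 3 cut fee when i<k.
v[1] = 4
v[2] = 9
v[3] = 11
v[4] = 15  (first piece 2, then v[2]=9)
v[5] = 17  (first piece 2, then v[3]=11)
One optimal plan: pieces 3 + 2 (1 cut) → €20 − €3 = €17.

17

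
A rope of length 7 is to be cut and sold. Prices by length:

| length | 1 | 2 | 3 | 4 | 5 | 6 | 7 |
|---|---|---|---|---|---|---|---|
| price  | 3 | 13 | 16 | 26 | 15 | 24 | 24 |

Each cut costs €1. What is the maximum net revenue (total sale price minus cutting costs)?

41

Let net[k] be the best obtainable value from length k. For each k, try every first piece i and keep the best of price[i] + net[k−i] minus the 1 cut fee when i<k.
net[1] = 3
net[2] = 13
net[3] = 16
net[4] = 26
net[5] = 28  (first piece 1, then net[4]=26)
net[6] = 38  (first piece 2, then net[4]=26)
net[7] = 41  (first piece 3, then net[4]=26)
One optimal plan: pieces 4 + 3 (1 cut) → €42 − €1 = €41.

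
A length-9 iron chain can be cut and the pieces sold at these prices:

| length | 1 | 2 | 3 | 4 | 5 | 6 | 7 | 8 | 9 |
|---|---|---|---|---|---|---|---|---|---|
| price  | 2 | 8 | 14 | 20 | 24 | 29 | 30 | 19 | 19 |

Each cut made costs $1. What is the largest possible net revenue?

Let v[k] be the best obtainable value from length k. For each k, try every first piece i and keep the best of price[i] + v[k−i] minus the 1 cut fee when i<k.
v[1] = 2
v[2] = 8
v[3] = 14
v[4] = 20
v[5] = 24
v[6] = 29
v[7] = 33  (first piece 3, then v[4]=20)
v[8] = 39  (first piece 4, then v[4]=20)
v[9] = 43  (first piece 4, then v[5]=24)
One optimal plan: pieces 5 + 4 (1 cut) → $44 − $1 = $43.

43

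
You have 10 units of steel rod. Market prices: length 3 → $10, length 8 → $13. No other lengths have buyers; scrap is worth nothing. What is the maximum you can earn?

30

Consider every possible first cut. best[k] is the best of p[i]+best[k−i] over all sellable i≤k.
best[1] = 0
best[2] = 0
best[3] = 10
best[4] = 10
best[5] = 10
best[6] = 20  (first piece 3, then best[3]=10)
best[7] = 20
best[8] = 20
best[9] = 30  (first piece 3, then best[6]=20)
best[10] = 30
One optimal cutting: pieces 3 + 3 + 3 with 1 unit of scrap → $30.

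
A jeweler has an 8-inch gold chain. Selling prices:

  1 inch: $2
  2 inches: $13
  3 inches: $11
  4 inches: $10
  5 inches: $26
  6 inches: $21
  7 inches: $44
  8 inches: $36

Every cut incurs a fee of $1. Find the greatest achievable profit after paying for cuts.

49

Let v[k] be the best obtainable value from length k. For each k, try every first piece i and keep the best of price[i] + v[k−i] minus the 1 cut fee when i<k.
v[1] = 2
v[2] = 13
v[3] = 14  (first piece 1, then v[2]=13)
v[4] = 25  (first piece 2, then v[2]=13)
v[5] = 26  (first piece 1, then v[4]=25)
v[6] = 37  (first piece 2, then v[4]=25)
v[7] = 44
v[8] = 49  (first piece 2, then v[6]=37)
One optimal plan: pieces 2 + 2 + 2 + 2 (3 cuts) → $52 − $3 = $49.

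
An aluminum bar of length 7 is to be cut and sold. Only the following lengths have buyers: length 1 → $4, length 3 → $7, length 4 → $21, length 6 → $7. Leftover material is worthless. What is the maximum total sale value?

Let best[k] be the best obtainable value from length k. For each k, try every first piece i and keep the best of price[i] + best[k−i].
best[1] = 4
best[2] = 8  (first piece 1, then best[1]=4)
best[3] = 12  (first piece 1, then best[2]=8)
best[4] = 21
best[5] = 25  (first piece 1, then best[4]=21)
best[6] = 29  (first piece 1, then best[5]=25)
best[7] = 33  (first piece 1, then best[6]=29)
One optimal cutting: 4 + 1 + 1 + 1 → $33.

33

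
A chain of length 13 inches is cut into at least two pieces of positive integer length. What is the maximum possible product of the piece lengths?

Let f[k] be the best product for length k (with at least one cut). For each first piece i, the rest contributes max(k−i, f[k−i]).
f[2] = 1*max(1,0) = 1*1 = 1
f[3] = 1*max(2,1) = 1*2 = 2
f[4] = 2*max(2,1) = 2*2 = 4
f[5] = 2*max(3,2) = 2*3 = 6
f[6] = 3*max(3,2) = 3*3 = 9
f[7] = 2*max(5,6) = 2*6 = 12
f[8] = 2*max(6,9) = 2*9 = 18
f[9] = 3*max(6,9) = 3*9 = 27
f[10] = 2*max(8,18) = 2*18 = 36
f[11] = 2*max(9,27) = 2*27 = 54
f[12] = 3*max(9,27) = 3*27 = 81
f[13] = 2*max(11,54) = 2*54 = 108
One optimal split: 3 + 3 + 3 + 2 + 2; product 3*3*3*2*2 = 108.

108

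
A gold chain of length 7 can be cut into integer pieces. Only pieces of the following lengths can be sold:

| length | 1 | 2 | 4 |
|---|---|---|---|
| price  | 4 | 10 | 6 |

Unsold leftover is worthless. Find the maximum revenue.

Let best[k] be the best obtainable value from length k. For each k, try every first piece i and keep the best of price[i] + best[k−i].
best[1] = 4
best[2] = max(4+4, 10+0) = 10
best[3] = max(4+10, 10+4) = 14
best[4] = max(4+14, 10+10, 6+0) = 20
best[5] = max(4+20, 10+14, 6+4) = 24
best[6] = max(4+24, 10+20, 6+10) = 30
best[7] = max(4+30, 10+24, 6+14) = 34
One optimal cutting: 2 + 2 + 2 + 1 → $34.

34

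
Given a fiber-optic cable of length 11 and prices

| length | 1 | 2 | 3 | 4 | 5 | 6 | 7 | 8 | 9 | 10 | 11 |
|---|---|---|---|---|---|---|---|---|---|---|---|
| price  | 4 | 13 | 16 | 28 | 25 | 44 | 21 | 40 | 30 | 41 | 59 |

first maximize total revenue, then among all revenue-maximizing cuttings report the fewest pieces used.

Build r[k] bottom-up: r[k] = max over allowed piece i of (p[i] + r[k−i]).
r[1] = 4
r[2] = 13
r[3] = 17  (first piece 1, then r[2]=13)
r[4] = 28
r[5] = 32  (first piece 1, then r[4]=28)
r[6] = 44
r[7] = 48  (first piece 1, then r[6]=44)
r[8] = 57  (first piece 2, then r[6]=44)
r[9] = 61  (first piece 1, then r[8]=57)
r[10] = 72  (first piece 4, then r[6]=44)
r[11] = 76  (first piece 1, then r[10]=72)
Maximum revenue is $76.
Now minimize piece count subject to staying optimal: for each k, pieces[k] = 1 + min over i with p[i]+r[k−i]=r[k] of pieces[k−i].
pieces[8] = 2
pieces[9] = 3
pieces[10] = 2
pieces[11] = 3

3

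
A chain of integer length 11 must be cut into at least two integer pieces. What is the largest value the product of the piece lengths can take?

54

Fill P[k] for k=2..11: at each k try every first piece i and multiply by the better of (k−i) uncut or P[k−i].
P[2] = 1·max(1,0) = 1·1 = 1
P[3] = max(1·2, 2·1) = 2
P[4] = max(1·3, 2·2, 3·1) = 4
P[5] = max(1·4, 2·3, 3·2, 4·1) = 6
P[6] = max(1·6, 2·4, 3·3, 4·2, 5·1) = 9
P[7] = max(1·9, 2·6, 3·4, 4·3, 5·2, 6·1) = 12
P[8] = max(1·12, 2·9, 3·6, …, 6·2, 7·1) = 18
P[9] = max(1·18, 2·12, 3·9, …, 7·2, 8·1) = 27
P[10] = max(1·27, 2·18, 3·12, …, 8·2, 9·1) = 36
P[11] = max(1·36, 2·27, 3·18, …, 9·2, 10·1) = 54
One optimal split: 3 + 3 + 3 + 2; product 3·3·3·2 = 54.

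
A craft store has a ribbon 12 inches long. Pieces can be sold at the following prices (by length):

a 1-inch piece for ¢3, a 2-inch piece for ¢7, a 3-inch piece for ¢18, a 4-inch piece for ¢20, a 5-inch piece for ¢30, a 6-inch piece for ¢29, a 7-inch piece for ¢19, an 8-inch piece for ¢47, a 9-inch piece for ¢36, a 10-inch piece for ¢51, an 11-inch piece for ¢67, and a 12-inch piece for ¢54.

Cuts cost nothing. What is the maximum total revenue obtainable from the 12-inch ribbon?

Consider every possible first cut. r[k] is the best of p[i]+r[k−i] over all sellable i≤k.
r[1] = 3
r[2] = 7
r[3] = 18
r[4] = 21  (first piece 1, then r[3]=18)
r[5] = 30
r[6] = 36  (first piece 3, then r[3]=18)
r[7] = 39  (first piece 1, then r[6]=36)
r[8] = 48  (first piece 3, then r[5]=30)
r[9] = 54  (first piece 3, then r[6]=36)
r[10] = 60  (first piece 5, then r[5]=30)
r[11] = 67
r[12] = 72  (first piece 3, then r[9]=54)
One optimal cutting: 3 + 3 + 3 + 3 → ¢18 + ¢18 + ¢18 + ¢18 = ¢72.

72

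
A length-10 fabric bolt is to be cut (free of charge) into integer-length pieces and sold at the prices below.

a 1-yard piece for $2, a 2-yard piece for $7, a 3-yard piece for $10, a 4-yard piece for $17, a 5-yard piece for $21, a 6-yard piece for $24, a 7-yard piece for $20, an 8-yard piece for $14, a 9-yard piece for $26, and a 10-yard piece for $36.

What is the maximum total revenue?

Consider every possible first cut. v[k] is the best of p[i]+v[k−i] over all sellable i≤k.
v[1] = 2
v[2] = 7
v[3] = 10
v[4] = 17
v[5] = 21
v[6] = 24  (first piece 2, then v[4]=17)
v[7] = 28  (first piece 2, then v[5]=21)
v[8] = 34  (first piece 4, then v[4]=17)
v[9] = 38  (first piece 4, then v[5]=21)
v[10] = 42  (first piece 5, then v[5]=21)
One optimal cutting: 5 + 5 → $21 + $21 = $42.

42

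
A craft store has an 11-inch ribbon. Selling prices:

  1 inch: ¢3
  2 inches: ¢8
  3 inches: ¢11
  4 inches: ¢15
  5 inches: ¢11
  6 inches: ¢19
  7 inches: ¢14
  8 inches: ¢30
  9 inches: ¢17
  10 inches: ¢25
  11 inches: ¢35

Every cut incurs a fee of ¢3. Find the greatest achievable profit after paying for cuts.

Consider every possible first cut. v[k] is the best of p[i]+v[k−i] over all sellable i≤k, charging 3 whenever i<k.
v[1] = 3
v[2] = max(3+3-3, 8+0) = 8
v[3] = max(3+8-3, 8+3-3, 11+0) = 11
v[4] = max(3+11-3, 8+8-3, 11+3-3, 15+0) = 15
v[5] = max(3+15-3, 8+11-3, 11+8-3, 15+3-3, 11+0) = 16
v[6] = max(3+16-3, 8+15-3, 11+11-3, 15+8-3, 11+3-3, 19+0) = 20
v[7] = max(3+20-3, 8+16-3, 11+15-3, …, 19+3-3, 14+0) = 23
v[8] = max(3+23-3, 8+20-3, 11+16-3, …, 14+3-3, 30+0) = 30
v[9] = max(3+30-3, 8+23-3, 11+20-3, …, 30+3-3, 17+0) = 30
v[10] = max(3+30-3, 8+30-3, 11+23-3, …, 17+3-3, 25+0) = 35
v[11] = max(3+35-3, 8+30-3, 11+30-3, …, 25+3-3, 35+0) = 38
One optimal plan: pieces 8 + 3 (1 cut) → ¢41 − ¢3 = ¢38.

38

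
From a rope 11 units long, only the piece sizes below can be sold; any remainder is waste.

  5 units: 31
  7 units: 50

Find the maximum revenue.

Consider every possible first cut. r[k] is the best of p[i]+r[k−i] over all sellable i≤k.
r[1] = 0
r[2] = 0
r[3] = 0
r[4] = 0
r[5] = 31
r[6] = 31
r[7] = max(31+0, 50+0) = 50
r[8] = max(31+0, 50+0) = 50
r[9] = max(31+0, 50+0) = 50
r[10] = max(31+31, 50+0) = 62
r[11] = max(31+31, 50+0) = 62
One optimal cutting: pieces 5 + 5 with 1 unit of scrap → 62.

62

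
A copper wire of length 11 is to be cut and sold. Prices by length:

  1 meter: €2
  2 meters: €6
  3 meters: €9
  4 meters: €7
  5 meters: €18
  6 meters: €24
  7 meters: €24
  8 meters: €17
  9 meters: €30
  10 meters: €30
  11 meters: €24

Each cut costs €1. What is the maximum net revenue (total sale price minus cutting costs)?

Let net[k] be the best obtainable value from length k. For each k, try every first piece i and keep the best of price[i] + net[k−i] minus the 1 cut fee when i<k.
net[1] = 2
net[2] = max(2+2-1, 6+0) = 6
net[3] = max(2+6-1, 6+2-1, 9+0) = 9
net[4] = max(2+9-1, 6+6-1, 9+2-1, 7+0) = 11
net[5] = max(2+11-1, 6+9-1, 9+6-1, 7+2-1, 18+0) = 18
net[6] = max(2+18-1, 6+11-1, 9+9-1, 7+6-1, 18+2-1, 24+0) = 24
net[7] = max(2+24-1, 6+18-1, 9+11-1, …, 24+2-1, 24+0) = 25
net[8] = max(2+25-1, 6+24-1, 9+18-1, …, 24+2-1, 17+0) = 29
net[9] = max(2+29-1, 6+25-1, 9+24-1, …, 17+2-1, 30+0) = 32
net[10] = max(2+32-1, 6+29-1, 9+25-1, …, 30+2-1, 30+0) = 35
net[11] = max(2+35-1, 6+32-1, 9+29-1, …, 30+2-1, 24+0) = 41
One optimal plan: pieces 6 + 5 (1 cut) → €42 − €1 = €41.

41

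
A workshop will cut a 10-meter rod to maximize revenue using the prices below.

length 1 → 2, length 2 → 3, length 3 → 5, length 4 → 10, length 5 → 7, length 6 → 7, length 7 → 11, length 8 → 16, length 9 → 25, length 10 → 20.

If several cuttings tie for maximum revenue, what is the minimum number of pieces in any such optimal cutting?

Consider every possible first cut. r[k] is the best of p[i]+r[k−i] over all sellable i≤k.
r[1] = 2
r[2] = max(2+2, 3+0) = 4
r[3] = max(2+4, 3+2, 5+0) = 6
r[4] = max(2+6, 3+4, 5+2, 10+0) = 10
r[5] = max(2+10, 3+6, 5+4, 10+2, 7+0) = 12
r[6] = max(2+12, 3+10, 5+6, 10+4, 7+2, 7+0) = 14
r[7] = max(2+14, 3+12, 5+10, …, 7+2, 11+0) = 16
r[8] = max(2+16, 3+14, 5+12, …, 11+2, 16+0) = 20
r[9] = max(2+20, 3+16, 5+14, …, 16+2, 25+0) = 25
r[10] = max(2+25, 3+20, 5+16, …, 25+2, 20+0) = 27
Maximum revenue is 27.
Now minimize piece count subject to staying optimal: for each k, pieces[k] = 1 + min over i with p[i]+r[k−i]=r[k] of pieces[k−i].
pieces[7] = 4
pieces[8] = 2
pieces[9] = 1
pieces[10] = 2

2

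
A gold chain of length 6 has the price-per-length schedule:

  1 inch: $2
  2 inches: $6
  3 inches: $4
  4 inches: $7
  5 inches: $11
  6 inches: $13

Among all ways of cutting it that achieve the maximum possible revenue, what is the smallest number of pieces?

3

Let r[k] be the best obtainable value from length k. For each k, try every first piece i and keep the best of price[i] + r[k−i].
r[1] = 2
r[2] = max(2+2, 6+0) = 6
r[3] = max(2+6, 6+2, 4+0) = 8
r[4] = max(2+8, 6+6, 4+2, 7+0) = 12
r[5] = max(2+12, 6+8, 4+6, 7+2, 11+0) = 14
r[6] = max(2+14, 6+12, 4+8, 7+6, 11+2, 13+0) = 18
Maximum revenue is $18.
Now minimize piece count subject to staying optimal: for each k, pieces[k] = 1 + min over i with p[i]+r[k−i]=r[k] of pieces[k−i].
pieces[3] = 2
pieces[4] = 2
pieces[5] = 3
pieces[6] = 3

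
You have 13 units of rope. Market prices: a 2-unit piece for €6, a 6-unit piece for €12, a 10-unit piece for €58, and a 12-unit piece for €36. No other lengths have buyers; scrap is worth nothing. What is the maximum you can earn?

64

Build f[k] bottom-up: f[k] = max over allowed piece i of (p[i] + f[k−i]).
f[1] = 0
f[2] = 6
f[3] = 6
f[4] = 12  (first piece 2, then f[2]=6)
f[5] = 12
f[6] = max(6+12, 12+0) = 18
f[7] = max(6+12, 12+0) = 18
f[8] = max(6+18, 12+6) = 24
f[9] = max(6+18, 12+6) = 24
f[10] = max(6+24, 12+12, 58+0) = 58
f[11] = max(6+24, 12+12, 58+0) = 58
f[12] = max(6+58, 12+18, 58+6, 36+0) = 64
f[13] = max(6+58, 12+18, 58+6, 36+0) = 64
One optimal cutting: pieces 10 + 2 with 1 unit of scrap → €64.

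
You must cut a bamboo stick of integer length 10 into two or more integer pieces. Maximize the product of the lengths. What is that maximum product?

36

Define g[k] = max over 1≤i<k of i · max(k−i, g[k−i]); the inner max lets the remainder stay uncut if that's better.
g[2] = 1*max(1,0) = 1*1 = 1
g[3] = 1*max(2,1) = 1*2 = 2
g[4] = 2*max(2,1) = 2*2 = 4
g[5] = 2*max(3,2) = 2*3 = 6
g[6] = 3*max(3,2) = 3*3 = 9
g[7] = 2*max(5,6) = 2*6 = 12
g[8] = 2*max(6,9) = 2*9 = 18
g[9] = 3*max(6,9) = 3*9 = 27
g[10] = 2*max(8,18) = 2*18 = 36
One optimal split: 3 + 3 + 2 + 2; product 3*3*2*2 = 36.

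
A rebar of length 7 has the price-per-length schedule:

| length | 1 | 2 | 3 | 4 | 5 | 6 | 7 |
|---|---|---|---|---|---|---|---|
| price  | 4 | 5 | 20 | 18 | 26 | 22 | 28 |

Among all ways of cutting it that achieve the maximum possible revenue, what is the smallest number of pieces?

3

Build r[k] bottom-up: r[k] = max over allowed piece i of (p[i] + r[k−i]).
r[1] = 4
r[2] = 8  (first piece 1, then r[1]=4)
r[3] = 20
r[4] = 24  (first piece 1, then r[3]=20)
r[5] = 28  (first piece 1, then r[4]=24)
r[6] = 40  (first piece 3, then r[3]=20)
r[7] = 44  (first piece 1, then r[6]=40)
Maximum revenue is ₹44.
Now minimize piece count subject to staying optimal: for each k, pieces[k] = 1 + min over i with p[i]+r[k−i]=r[k] of pieces[k−i].
pieces[4] = 2
pieces[5] = 3
pieces[6] = 2
pieces[7] = 3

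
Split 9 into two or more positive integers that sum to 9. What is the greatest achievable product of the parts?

27

Define prod[k] = max over 1≤i<k of i · max(k−i, prod[k−i]); the inner max lets the remainder stay uncut if that's better.
prod[2] = 1*max(1,0) = 1*1 = 1
prod[3] = max(1*2, 2*1) = 2
prod[4] = max(1*3, 2*2, 3*1) = 4
prod[5] = max(1*4, 2*3, 3*2, 4*1) = 6
prod[6] = max(1*6, 2*4, 3*3, 4*2, 5*1) = 9
prod[7] = max(1*9, 2*6, 3*4, 4*3, 5*2, 6*1) = 12
prod[8] = max(1*12, 2*9, 3*6, …, 6*2, 7*1) = 18
prod[9] = max(1*18, 2*12, 3*9, …, 7*2, 8*1) = 27
One optimal split: 3 + 3 + 3; product 3*3*3 = 27.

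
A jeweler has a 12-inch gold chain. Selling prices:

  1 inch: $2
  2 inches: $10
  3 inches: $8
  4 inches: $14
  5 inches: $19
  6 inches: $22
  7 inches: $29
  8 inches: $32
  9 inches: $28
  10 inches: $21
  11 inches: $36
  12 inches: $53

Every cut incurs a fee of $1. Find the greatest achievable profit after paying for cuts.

55

Consider every possible first cut. v[k] is the best of p[i]+v[k−i] over all sellable i≤k, charging 1 whenever i<k.
v[1] = 2
v[2] = 10
v[3] = 11  (first piece 1, then v[2]=10)
v[4] = 19  (first piece 2, then v[2]=10)
v[5] = 20  (first piece 1, then v[4]=19)
v[6] = 28  (first piece 2, then v[4]=19)
v[7] = 29  (first piece 1, then v[6]=28)
v[8] = 37  (first piece 2, then v[6]=28)
v[9] = 38  (first piece 1, then v[8]=37)
v[10] = 46  (first piece 2, then v[8]=37)
v[11] = 47  (first piece 1, then v[10]=46)
v[12] = 55  (first piece 2, then v[10]=46)
One optimal plan: pieces 2 + 2 + 2 + 2 + 2 + 2 (5 cuts) → $60 − $5 = $55.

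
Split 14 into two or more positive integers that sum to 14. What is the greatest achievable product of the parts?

Fill m[k] for k=2..14: at each k try every first piece i and multiply by the better of (k−i) uncut or m[k−i].
m[2] = 1·max(1,0) = 1·1 = 1
m[3] = 1·max(2,1) = 1·2 = 2
m[4] = 2·max(2,1) = 2·2 = 4
m[5] = 2·max(3,2) = 2·3 = 6
m[6] = 3·max(3,2) = 3·3 = 9
m[7] = 2·max(5,6) = 2·6 = 12
m[8] = 2·max(6,9) = 2·9 = 18
m[9] = 3·max(6,9) = 3·9 = 27
m[10] = 2·max(8,18) = 2·18 = 36
m[11] = 2·max(9,27) = 2·27 = 54
m[12] = 3·max(9,27) = 3·27 = 81
m[13] = 2·max(11,54) = 2·54 = 108
m[14] = 2·max(12,81) = 2·81 = 162
One optimal split: 3 + 3 + 3 + 3 + 2; product 3·3·3·3·2 = 162.

162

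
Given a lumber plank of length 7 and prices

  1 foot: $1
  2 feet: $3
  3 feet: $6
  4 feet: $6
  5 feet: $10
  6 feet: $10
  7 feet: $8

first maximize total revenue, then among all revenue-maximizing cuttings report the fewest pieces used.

Consider every possible first cut. r[k] is the best of p[i]+r[k−i] over all sellable i≤k.
r[1] = 1
r[2] = max(1+1, 3+0) = 3
r[3] = max(1+3, 3+1, 6+0) = 6
r[4] = max(1+6, 3+3, 6+1, 6+0) = 7
r[5] = max(1+7, 3+6, 6+3, 6+1, 10+0) = 10
r[6] = max(1+10, 3+7, 6+6, 6+3, 10+1, 10+0) = 12
r[7] = max(1+12, 3+10, 6+7, …, 10+1, 8+0) = 13
Maximum revenue is $13.
Now minimize piece count subject to staying optimal: for each k, pieces[k] = 1 + min over i with p[i]+r[k−i]=r[k] of pieces[k−i].
pieces[4] = 2
pieces[5] = 1
pieces[6] = 2
pieces[7] = 2

2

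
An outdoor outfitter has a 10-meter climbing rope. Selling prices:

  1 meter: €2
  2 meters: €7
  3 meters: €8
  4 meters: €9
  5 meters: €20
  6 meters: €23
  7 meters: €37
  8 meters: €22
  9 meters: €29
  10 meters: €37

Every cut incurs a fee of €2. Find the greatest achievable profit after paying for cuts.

Let r[k] be the best obtainable value from length k. For each k, try every first piece i and keep the best of price[i] + r[k−i] minus the 2 cut fee when i<k.
r[1] = 2
r[2] = max(2+2-2, 7+0) = 7
r[3] = max(2+7-2, 7+2-2, 8+0) = 8
r[4] = max(2+8-2, 7+7-2, 8+2-2, 9+0) = 12
r[5] = max(2+12-2, 7+8-2, 8+7-2, 9+2-2, 20+0) = 20
r[6] = max(2+20-2, 7+12-2, 8+8-2, 9+7-2, 20+2-2, 23+0) = 23
r[7] = max(2+23-2, 7+20-2, 8+12-2, …, 23+2-2, 37+0) = 37
r[8] = max(2+37-2, 7+23-2, 8+20-2, …, 37+2-2, 22+0) = 37
r[9] = max(2+37-2, 7+37-2, 8+23-2, …, 22+2-2, 29+0) = 42
r[10] = max(2+42-2, 7+37-2, 8+37-2, …, 29+2-2, 37+0) = 43
One optimal plan: pieces 7 + 3 (1 cut) → €45 − €2 = €43.

43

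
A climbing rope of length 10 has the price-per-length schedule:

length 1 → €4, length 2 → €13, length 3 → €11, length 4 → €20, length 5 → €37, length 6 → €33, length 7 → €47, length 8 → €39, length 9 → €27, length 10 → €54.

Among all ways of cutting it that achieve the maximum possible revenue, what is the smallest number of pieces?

2

Consider every possible first cut. r[k] is the best of p[i]+r[k−i] over all sellable i≤k.
r[1] = 4
r[2] = max(4+4, 13+0) = 13
r[3] = max(4+13, 13+4, 11+0) = 17
r[4] = max(4+17, 13+13, 11+4, 20+0) = 26
r[5] = max(4+26, 13+17, 11+13, 20+4, 37+0) = 37
r[6] = max(4+37, 13+26, 11+17, 20+13, 37+4, 33+0) = 41
r[7] = max(4+41, 13+37, 11+26, …, 33+4, 47+0) = 50
r[8] = max(4+50, 13+41, 11+37, …, 47+4, 39+0) = 54
r[9] = max(4+54, 13+50, 11+41, …, 39+4, 27+0) = 63
r[10] = max(4+63, 13+54, 11+50, …, 27+4, 54+0) = 74
Maximum revenue is €74.
Now minimize piece count subject to staying optimal: for each k, pieces[k] = 1 + min over i with p[i]+r[k−i]=r[k] of pieces[k−i].
pieces[7] = 2
pieces[8] = 3
pieces[9] = 3
pieces[10] = 2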